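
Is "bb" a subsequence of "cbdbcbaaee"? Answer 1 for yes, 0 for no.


Check if "bb" is a subsequence of "cbdbcbaaee"
Greedy scan:
  Position 0 ('c'): no match needed
  Position 1 ('b'): matches sub[0] = 'b'
  Position 2 ('d'): no match needed
  Position 3 ('b'): matches sub[1] = 'b'
  Position 4 ('c'): no match needed
  Position 5 ('b'): no match needed
  Position 6 ('a'): no match needed
  Position 7 ('a'): no match needed
  Position 8 ('e'): no match needed
  Position 9 ('e'): no match needed
All 2 characters matched => is a subsequence

1


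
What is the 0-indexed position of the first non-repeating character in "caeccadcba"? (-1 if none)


Input: caeccadcba
Character frequencies:
  'a': 3
  'b': 1
  'c': 4
  'd': 1
  'e': 1
Scanning left to right for freq == 1:
  Position 0 ('c'): freq=4, skip
  Position 1 ('a'): freq=3, skip
  Position 2 ('e'): unique! => answer = 2

2


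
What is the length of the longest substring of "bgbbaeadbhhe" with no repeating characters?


Input: "bgbbaeadbhhe"
Sliding window (track last position of each char):
  Position 0 ('b'): window [0,0] length 1 -- new best
  Position 1 ('g'): window [0,1] length 2 -- new best
  Position 2 ('b'): repeat (last at 0), move window start to 1
  Position 2 ('b'): window [1,2] length 2
  Position 3 ('b'): repeat (last at 2), move window start to 3
  Position 3 ('b'): window [3,3] length 1
  Position 4 ('a'): window [3,4] length 2
  Position 5 ('e'): window [3,5] length 3 -- new best
  Position 6 ('a'): repeat (last at 4), move window start to 5
  Position 6 ('a'): window [5,6] length 2
  Position 7 ('d'): window [5,7] length 3
  Position 8 ('b'): window [5,8] length 4 -- new best
  Position 9 ('h'): window [5,9] length 5 -- new best
  Position 10 ('h'): repeat (last at 9), move window start to 10
  Position 10 ('h'): window [10,10] length 1
  Position 11 ('e'): window [10,11] length 2
Longest substring with no repeats: "eadbh" with length 5

5


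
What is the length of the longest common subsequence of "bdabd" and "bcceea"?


LCS of "bdabd" and "bcceea"
DP table:
           b    c    c    e    e    a
      0    0    0    0    0    0    0
  b   0    1    1    1    1    1    1
  d   0    1    1    1    1    1    1
  a   0    1    1    1    1    1    2
  b   0    1    1    1    1    1    2
  d   0    1    1    1    1    1    2
LCS length = dp[5][6] = 2

2


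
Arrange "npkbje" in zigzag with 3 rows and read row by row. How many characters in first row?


Zigzag "npkbje" into 3 rows:
Placing characters:
  'n' => row 0
  'p' => row 1
  'k' => row 2
  'b' => row 1
  'j' => row 0
  'e' => row 1
Rows:
  Row 0: "nj"
  Row 1: "pbe"
  Row 2: "k"
First row length: 2

2


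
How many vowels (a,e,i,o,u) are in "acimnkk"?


Input: acimnkk
Checking each character:
  'a' at position 0: vowel (running total: 1)
  'c' at position 1: consonant
  'i' at position 2: vowel (running total: 2)
  'm' at position 3: consonant
  'n' at position 4: consonant
  'k' at position 5: consonant
  'k' at position 6: consonant
Total vowels: 2

2


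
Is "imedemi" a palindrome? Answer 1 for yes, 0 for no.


Input: imedemi
Reversed: imedemi
  Compare pos 0 ('i') with pos 6 ('i'): match
  Compare pos 1 ('m') with pos 5 ('m'): match
  Compare pos 2 ('e') with pos 4 ('e'): match
Result: palindrome

1


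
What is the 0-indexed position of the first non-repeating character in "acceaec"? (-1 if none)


Input: acceaec
Character frequencies:
  'a': 2
  'c': 3
  'e': 2
Scanning left to right for freq == 1:
  Position 0 ('a'): freq=2, skip
  Position 1 ('c'): freq=3, skip
  Position 2 ('c'): freq=3, skip
  Position 3 ('e'): freq=2, skip
  Position 4 ('a'): freq=2, skip
  Position 5 ('e'): freq=2, skip
  Position 6 ('c'): freq=3, skip
  No unique character found => answer = -1

-1


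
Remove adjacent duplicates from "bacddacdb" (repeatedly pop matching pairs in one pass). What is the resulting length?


Input: bacddacdb
Stack-based adjacent duplicate removal:
  Read 'b': push. Stack: b
  Read 'a': push. Stack: ba
  Read 'c': push. Stack: bac
  Read 'd': push. Stack: bacd
  Read 'd': matches stack top 'd' => pop. Stack: bac
  Read 'a': push. Stack: baca
  Read 'c': push. Stack: bacac
  Read 'd': push. Stack: bacacd
  Read 'b': push. Stack: bacacdb
Final stack: "bacacdb" (length 7)

7


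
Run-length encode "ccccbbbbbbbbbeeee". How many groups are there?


Input: ccccbbbbbbbbbeeee
Scanning for consecutive runs:
  Group 1: 'c' x 4 (positions 0-3)
  Group 2: 'b' x 9 (positions 4-12)
  Group 3: 'e' x 4 (positions 13-16)
Total groups: 3

3


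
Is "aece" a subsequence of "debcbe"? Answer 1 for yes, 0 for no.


Check if "aece" is a subsequence of "debcbe"
Greedy scan:
  Position 0 ('d'): no match needed
  Position 1 ('e'): no match needed
  Position 2 ('b'): no match needed
  Position 3 ('c'): no match needed
  Position 4 ('b'): no match needed
  Position 5 ('e'): no match needed
Only matched 0/4 characters => not a subsequence

0


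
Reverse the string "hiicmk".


Input: hiicmk
Reading characters right to left:
  Position 5: 'k'
  Position 4: 'm'
  Position 3: 'c'
  Position 2: 'i'
  Position 1: 'i'
  Position 0: 'h'
Reversed: kmciih

kmciih


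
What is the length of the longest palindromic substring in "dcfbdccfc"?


Input: "dcfbdccfc"
Checking substrings for palindromes:
  [6:9] "cfc" (len 3) => palindrome
  [5:7] "cc" (len 2) => palindrome
Longest palindromic substring: "cfc" with length 3

3


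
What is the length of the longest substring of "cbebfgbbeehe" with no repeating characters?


Input: "cbebfgbbeehe"
Sliding window (track last position of each char):
  Position 0 ('c'): window [0,0] length 1 -- new best
  Position 1 ('b'): window [0,1] length 2 -- new best
  Position 2 ('e'): window [0,2] length 3 -- new best
  Position 3 ('b'): repeat (last at 1), move window start to 2
  Position 3 ('b'): window [2,3] length 2
  Position 4 ('f'): window [2,4] length 3
  Position 5 ('g'): window [2,5] length 4 -- new best
  Position 6 ('b'): repeat (last at 3), move window start to 4
  Position 6 ('b'): window [4,6] length 3
  Position 7 ('b'): repeat (last at 6), move window start to 7
  Position 7 ('b'): window [7,7] length 1
  Position 8 ('e'): window [7,8] length 2
  Position 9 ('e'): repeat (last at 8), move window start to 9
  Position 9 ('e'): window [9,9] length 1
  Position 10 ('h'): window [9,10] length 2
  Position 11 ('e'): repeat (last at 9), move window start to 10
  Position 11 ('e'): window [10,11] length 2
Longest substring with no repeats: "ebfg" with length 4

4


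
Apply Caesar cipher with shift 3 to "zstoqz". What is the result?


Caesar cipher: shift "zstoqz" by 3
  'z' (pos 25) + 3 = pos 2 = 'c'
  's' (pos 18) + 3 = pos 21 = 'v'
  't' (pos 19) + 3 = pos 22 = 'w'
  'o' (pos 14) + 3 = pos 17 = 'r'
  'q' (pos 16) + 3 = pos 19 = 't'
  'z' (pos 25) + 3 = pos 2 = 'c'
Result: cvwrtc

cvwrtc


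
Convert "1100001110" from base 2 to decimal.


Input: "1100001110" in base 2
Positional expansion:
  Digit '1' (value 1) x 2^9 = 512
  Digit '1' (value 1) x 2^8 = 256
  Digit '0' (value 0) x 2^7 = 0
  Digit '0' (value 0) x 2^6 = 0
  Digit '0' (value 0) x 2^5 = 0
  Digit '0' (value 0) x 2^4 = 0
  Digit '1' (value 1) x 2^3 = 8
  Digit '1' (value 1) x 2^2 = 4
  Digit '1' (value 1) x 2^1 = 2
  Digit '0' (value 0) x 2^0 = 0
Sum = 782

782


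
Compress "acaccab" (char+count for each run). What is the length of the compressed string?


Input: acaccab
Runs:
  'a' x 1 => "a1"
  'c' x 1 => "c1"
  'a' x 1 => "a1"
  'c' x 2 => "c2"
  'a' x 1 => "a1"
  'b' x 1 => "b1"
Compressed: "a1c1a1c2a1b1"
Compressed length: 12

12


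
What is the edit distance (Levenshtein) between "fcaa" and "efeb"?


Computing edit distance: "fcaa" -> "efeb"
DP table:
           e    f    e    b
      0    1    2    3    4
  f   1    1    1    2    3
  c   2    2    2    2    3
  a   3    3    3    3    3
  a   4    4    4    4    4
Edit distance = dp[4][4] = 4

4


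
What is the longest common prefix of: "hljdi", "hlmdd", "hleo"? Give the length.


Words: hljdi, hlmdd, hleo
  Position 0: all 'h' => match
  Position 1: all 'l' => match
  Position 2: ('j', 'm', 'e') => mismatch, stop
LCP = "hl" (length 2)

2


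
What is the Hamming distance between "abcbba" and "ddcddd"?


Comparing "abcbba" and "ddcddd" position by position:
  Position 0: 'a' vs 'd' => differ
  Position 1: 'b' vs 'd' => differ
  Position 2: 'c' vs 'c' => same
  Position 3: 'b' vs 'd' => differ
  Position 4: 'b' vs 'd' => differ
  Position 5: 'a' vs 'd' => differ
Total differences (Hamming distance): 5

5


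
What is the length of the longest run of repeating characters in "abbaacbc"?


Input: "abbaacbc"
Scanning for longest run:
  Position 1 ('b'): new char, reset run to 1
  Position 2 ('b'): continues run of 'b', length=2
  Position 3 ('a'): new char, reset run to 1
  Position 4 ('a'): continues run of 'a', length=2
  Position 5 ('c'): new char, reset run to 1
  Position 6 ('b'): new char, reset run to 1
  Position 7 ('c'): new char, reset run to 1
Longest run: 'b' with length 2

2


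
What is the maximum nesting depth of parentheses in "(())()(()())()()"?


Input: "(())()(()())()()"
Tracking depth:
  Position 0 '(': depth becomes 1
  Position 1 '(': depth becomes 2
  Position 2 ')': depth becomes 1
  Position 3 ')': depth becomes 0
  Position 4 '(': depth becomes 1
  Position 5 ')': depth becomes 0
  Position 6 '(': depth becomes 1
  Position 7 '(': depth becomes 2
  Position 8 ')': depth becomes 1
  Position 9 '(': depth becomes 2
  Position 10 ')': depth becomes 1
  Position 11 ')': depth becomes 0
  Position 12 '(': depth becomes 1
  Position 13 ')': depth becomes 0
  Position 14 '(': depth becomes 1
  Position 15 ')': depth becomes 0
Maximum depth reached: 2

2


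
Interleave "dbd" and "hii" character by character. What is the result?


Interleaving "dbd" and "hii":
  Position 0: 'd' from first, 'h' from second => "dh"
  Position 1: 'b' from first, 'i' from second => "bi"
  Position 2: 'd' from first, 'i' from second => "di"
Result: dhbidi

dhbidi


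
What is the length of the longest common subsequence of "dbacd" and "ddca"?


LCS of "dbacd" and "ddca"
DP table:
           d    d    c    a
      0    0    0    0    0
  d   0    1    1    1    1
  b   0    1    1    1    1
  a   0    1    1    1    2
  c   0    1    1    2    2
  d   0    1    2    2    2
LCS length = dp[5][4] = 2

2


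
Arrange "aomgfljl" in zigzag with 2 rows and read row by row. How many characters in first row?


Zigzag "aomgfljl" into 2 rows:
Placing characters:
  'a' => row 0
  'o' => row 1
  'm' => row 0
  'g' => row 1
  'f' => row 0
  'l' => row 1
  'j' => row 0
  'l' => row 1
Rows:
  Row 0: "amfj"
  Row 1: "ogll"
First row length: 4

4


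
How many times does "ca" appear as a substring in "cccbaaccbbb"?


Searching for "ca" in "cccbaaccbbb"
Scanning each position:
  Position 0: "cc" => no
  Position 1: "cc" => no
  Position 2: "cb" => no
  Position 3: "ba" => no
  Position 4: "aa" => no
  Position 5: "ac" => no
  Position 6: "cc" => no
  Position 7: "cb" => no
  Position 8: "bb" => no
  Position 9: "bb" => no
Total occurrences: 0

0


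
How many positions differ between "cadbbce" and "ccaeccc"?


Comparing "cadbbce" and "ccaeccc" position by position:
  Position 0: 'c' vs 'c' => same
  Position 1: 'a' vs 'c' => DIFFER
  Position 2: 'd' vs 'a' => DIFFER
  Position 3: 'b' vs 'e' => DIFFER
  Position 4: 'b' vs 'c' => DIFFER
  Position 5: 'c' vs 'c' => same
  Position 6: 'e' vs 'c' => DIFFER
Positions that differ: 5

5


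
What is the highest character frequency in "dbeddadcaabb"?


Input: dbeddadcaabb
Character counts:
  'a': 3
  'b': 3
  'c': 1
  'd': 4
  'e': 1
Maximum frequency: 4

4


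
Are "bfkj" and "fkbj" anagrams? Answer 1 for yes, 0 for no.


Strings: "bfkj", "fkbj"
Sorted first:  bfjk
Sorted second: bfjk
Sorted forms match => anagrams

1


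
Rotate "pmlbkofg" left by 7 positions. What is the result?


Input: "pmlbkofg", rotate left by 7
First 7 characters: "pmlbkof"
Remaining characters: "g"
Concatenate remaining + first: "g" + "pmlbkof" = "gpmlbkof"

gpmlbkof


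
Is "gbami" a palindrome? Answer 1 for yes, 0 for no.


Input: gbami
Reversed: imabg
  Compare pos 0 ('g') with pos 4 ('i'): MISMATCH
  Compare pos 1 ('b') with pos 3 ('m'): MISMATCH
Result: not a palindrome

0


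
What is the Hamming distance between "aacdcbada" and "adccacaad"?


Comparing "aacdcbada" and "adccacaad" position by position:
  Position 0: 'a' vs 'a' => same
  Position 1: 'a' vs 'd' => differ
  Position 2: 'c' vs 'c' => same
  Position 3: 'd' vs 'c' => differ
  Position 4: 'c' vs 'a' => differ
  Position 5: 'b' vs 'c' => differ
  Position 6: 'a' vs 'a' => same
  Position 7: 'd' vs 'a' => differ
  Position 8: 'a' vs 'd' => differ
Total differences (Hamming distance): 6

6


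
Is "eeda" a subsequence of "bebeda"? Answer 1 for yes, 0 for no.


Check if "eeda" is a subsequence of "bebeda"
Greedy scan:
  Position 0 ('b'): no match needed
  Position 1 ('e'): matches sub[0] = 'e'
  Position 2 ('b'): no match needed
  Position 3 ('e'): matches sub[1] = 'e'
  Position 4 ('d'): matches sub[2] = 'd'
  Position 5 ('a'): matches sub[3] = 'a'
All 4 characters matched => is a subsequence

1


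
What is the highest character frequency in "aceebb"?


Input: aceebb
Character counts:
  'a': 1
  'b': 2
  'c': 1
  'e': 2
Maximum frequency: 2

2


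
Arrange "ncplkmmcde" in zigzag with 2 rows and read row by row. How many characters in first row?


Zigzag "ncplkmmcde" into 2 rows:
Placing characters:
  'n' => row 0
  'c' => row 1
  'p' => row 0
  'l' => row 1
  'k' => row 0
  'm' => row 1
  'm' => row 0
  'c' => row 1
  'd' => row 0
  'e' => row 1
Rows:
  Row 0: "npkmd"
  Row 1: "clmce"
First row length: 5

5


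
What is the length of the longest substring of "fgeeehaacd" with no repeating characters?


Input: "fgeeehaacd"
Sliding window (track last position of each char):
  Position 0 ('f'): window [0,0] length 1 -- new best
  Position 1 ('g'): window [0,1] length 2 -- new best
  Position 2 ('e'): window [0,2] length 3 -- new best
  Position 3 ('e'): repeat (last at 2), move window start to 3
  Position 3 ('e'): window [3,3] length 1
  Position 4 ('e'): repeat (last at 3), move window start to 4
  Position 4 ('e'): window [4,4] length 1
  Position 5 ('h'): window [4,5] length 2
  Position 6 ('a'): window [4,6] length 3
  Position 7 ('a'): repeat (last at 6), move window start to 7
  Position 7 ('a'): window [7,7] length 1
  Position 8 ('c'): window [7,8] length 2
  Position 9 ('d'): window [7,9] length 3
Longest substring with no repeats: "fge" with length 3

3


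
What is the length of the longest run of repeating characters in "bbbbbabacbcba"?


Input: "bbbbbabacbcba"
Scanning for longest run:
  Position 1 ('b'): continues run of 'b', length=2
  Position 2 ('b'): continues run of 'b', length=3
  Position 3 ('b'): continues run of 'b', length=4
  Position 4 ('b'): continues run of 'b', length=5
  Position 5 ('a'): new char, reset run to 1
  Position 6 ('b'): new char, reset run to 1
  Position 7 ('a'): new char, reset run to 1
  Position 8 ('c'): new char, reset run to 1
  Position 9 ('b'): new char, reset run to 1
  Position 10 ('c'): new char, reset run to 1
  Position 11 ('b'): new char, reset run to 1
  Position 12 ('a'): new char, reset run to 1
Longest run: 'b' with length 5

5


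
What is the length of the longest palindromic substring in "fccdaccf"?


Input: "fccdaccf"
Checking substrings for palindromes:
  [1:3] "cc" (len 2) => palindrome
  [5:7] "cc" (len 2) => palindrome
Longest palindromic substring: "cc" with length 2

2


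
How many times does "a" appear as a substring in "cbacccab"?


Searching for "a" in "cbacccab"
Scanning each position:
  Position 0: "c" => no
  Position 1: "b" => no
  Position 2: "a" => MATCH
  Position 3: "c" => no
  Position 4: "c" => no
  Position 5: "c" => no
  Position 6: "a" => MATCH
  Position 7: "b" => no
Total occurrences: 2

2


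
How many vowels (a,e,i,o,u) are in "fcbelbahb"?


Input: fcbelbahb
Checking each character:
  'f' at position 0: consonant
  'c' at position 1: consonant
  'b' at position 2: consonant
  'e' at position 3: vowel (running total: 1)
  'l' at position 4: consonant
  'b' at position 5: consonant
  'a' at position 6: vowel (running total: 2)
  'h' at position 7: consonant
  'b' at position 8: consonant
Total vowels: 2

2


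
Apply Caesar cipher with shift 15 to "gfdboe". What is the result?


Caesar cipher: shift "gfdboe" by 15
  'g' (pos 6) + 15 = pos 21 = 'v'
  'f' (pos 5) + 15 = pos 20 = 'u'
  'd' (pos 3) + 15 = pos 18 = 's'
  'b' (pos 1) + 15 = pos 16 = 'q'
  'o' (pos 14) + 15 = pos 3 = 'd'
  'e' (pos 4) + 15 = pos 19 = 't'
Result: vusqdt

vusqdt


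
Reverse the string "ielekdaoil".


Input: ielekdaoil
Reading characters right to left:
  Position 9: 'l'
  Position 8: 'i'
  Position 7: 'o'
  Position 6: 'a'
  Position 5: 'd'
  Position 4: 'k'
  Position 3: 'e'
  Position 2: 'l'
  Position 1: 'e'
  Position 0: 'i'
Reversed: lioadkelei

lioadkelei


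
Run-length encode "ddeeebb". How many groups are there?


Input: ddeeebb
Scanning for consecutive runs:
  Group 1: 'd' x 2 (positions 0-1)
  Group 2: 'e' x 3 (positions 2-4)
  Group 3: 'b' x 2 (positions 5-6)
Total groups: 3

3


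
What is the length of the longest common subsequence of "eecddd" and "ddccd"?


LCS of "eecddd" and "ddccd"
DP table:
           d    d    c    c    d
      0    0    0    0    0    0
  e   0    0    0    0    0    0
  e   0    0    0    0    0    0
  c   0    0    0    1    1    1
  d   0    1    1    1    1    2
  d   0    1    2    2    2    2
  d   0    1    2    2    2    3
LCS length = dp[6][5] = 3

3


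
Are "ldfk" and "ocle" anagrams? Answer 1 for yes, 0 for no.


Strings: "ldfk", "ocle"
Sorted first:  dfkl
Sorted second: celo
Differ at position 0: 'd' vs 'c' => not anagrams

0


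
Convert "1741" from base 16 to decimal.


Input: "1741" in base 16
Positional expansion:
  Digit '1' (value 1) x 16^3 = 4096
  Digit '7' (value 7) x 16^2 = 1792
  Digit '4' (value 4) x 16^1 = 64
  Digit '1' (value 1) x 16^0 = 1
Sum = 5953

5953


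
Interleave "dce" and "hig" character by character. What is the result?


Interleaving "dce" and "hig":
  Position 0: 'd' from first, 'h' from second => "dh"
  Position 1: 'c' from first, 'i' from second => "ci"
  Position 2: 'e' from first, 'g' from second => "eg"
Result: dhcieg

dhcieg


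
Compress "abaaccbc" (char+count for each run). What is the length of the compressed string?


Input: abaaccbc
Runs:
  'a' x 1 => "a1"
  'b' x 1 => "b1"
  'a' x 2 => "a2"
  'c' x 2 => "c2"
  'b' x 1 => "b1"
  'c' x 1 => "c1"
Compressed: "a1b1a2c2b1c1"
Compressed length: 12

12


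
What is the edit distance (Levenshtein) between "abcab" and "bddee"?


Computing edit distance: "abcab" -> "bddee"
DP table:
           b    d    d    e    e
      0    1    2    3    4    5
  a   1    1    2    3    4    5
  b   2    1    2    3    4    5
  c   3    2    2    3    4    5
  a   4    3    3    3    4    5
  b   5    4    4    4    4    5
Edit distance = dp[5][5] = 5

5


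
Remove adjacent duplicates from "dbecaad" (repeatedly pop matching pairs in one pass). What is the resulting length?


Input: dbecaad
Stack-based adjacent duplicate removal:
  Read 'd': push. Stack: d
  Read 'b': push. Stack: db
  Read 'e': push. Stack: dbe
  Read 'c': push. Stack: dbec
  Read 'a': push. Stack: dbeca
  Read 'a': matches stack top 'a' => pop. Stack: dbec
  Read 'd': push. Stack: dbecd
Final stack: "dbecd" (length 5)

5


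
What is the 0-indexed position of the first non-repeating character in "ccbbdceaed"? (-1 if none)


Input: ccbbdceaed
Character frequencies:
  'a': 1
  'b': 2
  'c': 3
  'd': 2
  'e': 2
Scanning left to right for freq == 1:
  Position 0 ('c'): freq=3, skip
  Position 1 ('c'): freq=3, skip
  Position 2 ('b'): freq=2, skip
  Position 3 ('b'): freq=2, skip
  Position 4 ('d'): freq=2, skip
  Position 5 ('c'): freq=3, skip
  Position 6 ('e'): freq=2, skip
  Position 7 ('a'): unique! => answer = 7

7


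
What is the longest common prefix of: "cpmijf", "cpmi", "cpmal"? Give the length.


Words: cpmijf, cpmi, cpmal
  Position 0: all 'c' => match
  Position 1: all 'p' => match
  Position 2: all 'm' => match
  Position 3: ('i', 'i', 'a') => mismatch, stop
LCP = "cpm" (length 3)

3


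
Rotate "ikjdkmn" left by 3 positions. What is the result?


Input: "ikjdkmn", rotate left by 3
First 3 characters: "ikj"
Remaining characters: "dkmn"
Concatenate remaining + first: "dkmn" + "ikj" = "dkmnikj"

dkmnikj


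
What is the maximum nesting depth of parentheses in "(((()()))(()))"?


Input: "(((()()))(()))"
Tracking depth:
  Position 0 '(': depth becomes 1
  Position 1 '(': depth becomes 2
  Position 2 '(': depth becomes 3
  Position 3 '(': depth becomes 4
  Position 4 ')': depth becomes 3
  Position 5 '(': depth becomes 4
  Position 6 ')': depth becomes 3
  Position 7 ')': depth becomes 2
  Position 8 ')': depth becomes 1
  Position 9 '(': depth becomes 2
  Position 10 '(': depth becomes 3
  Position 11 ')': depth becomes 2
  Position 12 ')': depth becomes 1
  Position 13 ')': depth becomes 0
Maximum depth reached: 4

4


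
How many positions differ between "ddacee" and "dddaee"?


Comparing "ddacee" and "dddaee" position by position:
  Position 0: 'd' vs 'd' => same
  Position 1: 'd' vs 'd' => same
  Position 2: 'a' vs 'd' => DIFFER
  Position 3: 'c' vs 'a' => DIFFER
  Position 4: 'e' vs 'e' => same
  Position 5: 'e' vs 'e' => same
Positions that differ: 2

2


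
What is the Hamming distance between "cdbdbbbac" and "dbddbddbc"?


Comparing "cdbdbbbac" and "dbddbddbc" position by position:
  Position 0: 'c' vs 'd' => differ
  Position 1: 'd' vs 'b' => differ
  Position 2: 'b' vs 'd' => differ
  Position 3: 'd' vs 'd' => same
  Position 4: 'b' vs 'b' => same
  Position 5: 'b' vs 'd' => differ
  Position 6: 'b' vs 'd' => differ
  Position 7: 'a' vs 'b' => differ
  Position 8: 'c' vs 'c' => same
Total differences (Hamming distance): 6

6


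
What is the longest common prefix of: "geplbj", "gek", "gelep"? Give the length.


Words: geplbj, gek, gelep
  Position 0: all 'g' => match
  Position 1: all 'e' => match
  Position 2: ('p', 'k', 'l') => mismatch, stop
LCP = "ge" (length 2)

2


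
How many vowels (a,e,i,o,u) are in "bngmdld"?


Input: bngmdld
Checking each character:
  'b' at position 0: consonant
  'n' at position 1: consonant
  'g' at position 2: consonant
  'm' at position 3: consonant
  'd' at position 4: consonant
  'l' at position 5: consonant
  'd' at position 6: consonant
Total vowels: 0

0


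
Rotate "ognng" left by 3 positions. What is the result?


Input: "ognng", rotate left by 3
First 3 characters: "ogn"
Remaining characters: "ng"
Concatenate remaining + first: "ng" + "ogn" = "ngogn"

ngogn


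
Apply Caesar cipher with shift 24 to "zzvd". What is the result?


Caesar cipher: shift "zzvd" by 24
  'z' (pos 25) + 24 = pos 23 = 'x'
  'z' (pos 25) + 24 = pos 23 = 'x'
  'v' (pos 21) + 24 = pos 19 = 't'
  'd' (pos 3) + 24 = pos 1 = 'b'
Result: xxtb

xxtb


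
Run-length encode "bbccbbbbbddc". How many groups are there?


Input: bbccbbbbbddc
Scanning for consecutive runs:
  Group 1: 'b' x 2 (positions 0-1)
  Group 2: 'c' x 2 (positions 2-3)
  Group 3: 'b' x 5 (positions 4-8)
  Group 4: 'd' x 2 (positions 9-10)
  Group 5: 'c' x 1 (positions 11-11)
Total groups: 5

5


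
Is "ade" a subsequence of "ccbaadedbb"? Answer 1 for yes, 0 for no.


Check if "ade" is a subsequence of "ccbaadedbb"
Greedy scan:
  Position 0 ('c'): no match needed
  Position 1 ('c'): no match needed
  Position 2 ('b'): no match needed
  Position 3 ('a'): matches sub[0] = 'a'
  Position 4 ('a'): no match needed
  Position 5 ('d'): matches sub[1] = 'd'
  Position 6 ('e'): matches sub[2] = 'e'
  Position 7 ('d'): no match needed
  Position 8 ('b'): no match needed
  Position 9 ('b'): no match needed
All 3 characters matched => is a subsequence

1


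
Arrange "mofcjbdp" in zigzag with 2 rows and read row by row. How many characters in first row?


Zigzag "mofcjbdp" into 2 rows:
Placing characters:
  'm' => row 0
  'o' => row 1
  'f' => row 0
  'c' => row 1
  'j' => row 0
  'b' => row 1
  'd' => row 0
  'p' => row 1
Rows:
  Row 0: "mfjd"
  Row 1: "ocbp"
First row length: 4

4


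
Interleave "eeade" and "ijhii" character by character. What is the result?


Interleaving "eeade" and "ijhii":
  Position 0: 'e' from first, 'i' from second => "ei"
  Position 1: 'e' from first, 'j' from second => "ej"
  Position 2: 'a' from first, 'h' from second => "ah"
  Position 3: 'd' from first, 'i' from second => "di"
  Position 4: 'e' from first, 'i' from second => "ei"
Result: eiejahdiei

eiejahdiei


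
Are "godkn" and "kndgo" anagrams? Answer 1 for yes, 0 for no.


Strings: "godkn", "kndgo"
Sorted first:  dgkno
Sorted second: dgkno
Sorted forms match => anagrams

1


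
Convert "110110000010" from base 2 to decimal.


Input: "110110000010" in base 2
Positional expansion:
  Digit '1' (value 1) x 2^11 = 2048
  Digit '1' (value 1) x 2^10 = 1024
  Digit '0' (value 0) x 2^9 = 0
  Digit '1' (value 1) x 2^8 = 256
  Digit '1' (value 1) x 2^7 = 128
  Digit '0' (value 0) x 2^6 = 0
  Digit '0' (value 0) x 2^5 = 0
  Digit '0' (value 0) x 2^4 = 0
  Digit '0' (value 0) x 2^3 = 0
  Digit '0' (value 0) x 2^2 = 0
  Digit '1' (value 1) x 2^1 = 2
  Digit '0' (value 0) x 2^0 = 0
Sum = 3458

3458


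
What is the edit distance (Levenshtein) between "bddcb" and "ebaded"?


Computing edit distance: "bddcb" -> "ebaded"
DP table:
           e    b    a    d    e    d
      0    1    2    3    4    5    6
  b   1    1    1    2    3    4    5
  d   2    2    2    2    2    3    4
  d   3    3    3    3    2    3    3
  c   4    4    4    4    3    3    4
  b   5    5    4    5    4    4    4
Edit distance = dp[5][6] = 4

4


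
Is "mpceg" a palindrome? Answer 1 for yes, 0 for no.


Input: mpceg
Reversed: gecpm
  Compare pos 0 ('m') with pos 4 ('g'): MISMATCH
  Compare pos 1 ('p') with pos 3 ('e'): MISMATCH
Result: not a palindrome

0


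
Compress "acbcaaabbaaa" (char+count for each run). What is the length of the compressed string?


Input: acbcaaabbaaa
Runs:
  'a' x 1 => "a1"
  'c' x 1 => "c1"
  'b' x 1 => "b1"
  'c' x 1 => "c1"
  'a' x 3 => "a3"
  'b' x 2 => "b2"
  'a' x 3 => "a3"
Compressed: "a1c1b1c1a3b2a3"
Compressed length: 14

14


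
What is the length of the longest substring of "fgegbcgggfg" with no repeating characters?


Input: "fgegbcgggfg"
Sliding window (track last position of each char):
  Position 0 ('f'): window [0,0] length 1 -- new best
  Position 1 ('g'): window [0,1] length 2 -- new best
  Position 2 ('e'): window [0,2] length 3 -- new best
  Position 3 ('g'): repeat (last at 1), move window start to 2
  Position 3 ('g'): window [2,3] length 2
  Position 4 ('b'): window [2,4] length 3
  Position 5 ('c'): window [2,5] length 4 -- new best
  Position 6 ('g'): repeat (last at 3), move window start to 4
  Position 6 ('g'): window [4,6] length 3
  Position 7 ('g'): repeat (last at 6), move window start to 7
  Position 7 ('g'): window [7,7] length 1
  Position 8 ('g'): repeat (last at 7), move window start to 8
  Position 8 ('g'): window [8,8] length 1
  Position 9 ('f'): window [8,9] length 2
  Position 10 ('g'): repeat (last at 8), move window start to 9
  Position 10 ('g'): window [9,10] length 2
Longest substring with no repeats: "egbc" with length 4

4


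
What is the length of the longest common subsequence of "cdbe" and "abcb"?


LCS of "cdbe" and "abcb"
DP table:
           a    b    c    b
      0    0    0    0    0
  c   0    0    0    1    1
  d   0    0    0    1    1
  b   0    0    1    1    2
  e   0    0    1    1    2
LCS length = dp[4][4] = 2

2


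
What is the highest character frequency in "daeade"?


Input: daeade
Character counts:
  'a': 2
  'd': 2
  'e': 2
Maximum frequency: 2

2


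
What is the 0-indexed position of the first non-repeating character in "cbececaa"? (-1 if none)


Input: cbececaa
Character frequencies:
  'a': 2
  'b': 1
  'c': 3
  'e': 2
Scanning left to right for freq == 1:
  Position 0 ('c'): freq=3, skip
  Position 1 ('b'): unique! => answer = 1

1


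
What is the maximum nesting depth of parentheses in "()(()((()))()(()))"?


Input: "()(()((()))()(()))"
Tracking depth:
  Position 0 '(': depth becomes 1
  Position 1 ')': depth becomes 0
  Position 2 '(': depth becomes 1
  Position 3 '(': depth becomes 2
  Position 4 ')': depth becomes 1
  Position 5 '(': depth becomes 2
  Position 6 '(': depth becomes 3
  Position 7 '(': depth becomes 4
  Position 8 ')': depth becomes 3
  Position 9 ')': depth becomes 2
  Position 10 ')': depth becomes 1
  Position 11 '(': depth becomes 2
  Position 12 ')': depth becomes 1
  Position 13 '(': depth becomes 2
  Position 14 '(': depth becomes 3
  Position 15 ')': depth becomes 2
  Position 16 ')': depth becomes 1
  Position 17 ')': depth becomes 0
Maximum depth reached: 4

4


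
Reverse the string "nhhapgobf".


Input: nhhapgobf
Reading characters right to left:
  Position 8: 'f'
  Position 7: 'b'
  Position 6: 'o'
  Position 5: 'g'
  Position 4: 'p'
  Position 3: 'a'
  Position 2: 'h'
  Position 1: 'h'
  Position 0: 'n'
Reversed: fbogpahhn

fbogpahhn


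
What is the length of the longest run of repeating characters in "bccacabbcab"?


Input: "bccacabbcab"
Scanning for longest run:
  Position 1 ('c'): new char, reset run to 1
  Position 2 ('c'): continues run of 'c', length=2
  Position 3 ('a'): new char, reset run to 1
  Position 4 ('c'): new char, reset run to 1
  Position 5 ('a'): new char, reset run to 1
  Position 6 ('b'): new char, reset run to 1
  Position 7 ('b'): continues run of 'b', length=2
  Position 8 ('c'): new char, reset run to 1
  Position 9 ('a'): new char, reset run to 1
  Position 10 ('b'): new char, reset run to 1
Longest run: 'c' with length 2

2


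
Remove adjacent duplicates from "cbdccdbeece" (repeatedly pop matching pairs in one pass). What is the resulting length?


Input: cbdccdbeece
Stack-based adjacent duplicate removal:
  Read 'c': push. Stack: c
  Read 'b': push. Stack: cb
  Read 'd': push. Stack: cbd
  Read 'c': push. Stack: cbdc
  Read 'c': matches stack top 'c' => pop. Stack: cbd
  Read 'd': matches stack top 'd' => pop. Stack: cb
  Read 'b': matches stack top 'b' => pop. Stack: c
  Read 'e': push. Stack: ce
  Read 'e': matches stack top 'e' => pop. Stack: c
  Read 'c': matches stack top 'c' => pop. Stack: (empty)
  Read 'e': push. Stack: e
Final stack: "e" (length 1)

1


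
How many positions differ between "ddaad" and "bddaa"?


Comparing "ddaad" and "bddaa" position by position:
  Position 0: 'd' vs 'b' => DIFFER
  Position 1: 'd' vs 'd' => same
  Position 2: 'a' vs 'd' => DIFFER
  Position 3: 'a' vs 'a' => same
  Position 4: 'd' vs 'a' => DIFFER
Positions that differ: 3

3


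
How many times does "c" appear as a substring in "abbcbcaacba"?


Searching for "c" in "abbcbcaacba"
Scanning each position:
  Position 0: "a" => no
  Position 1: "b" => no
  Position 2: "b" => no
  Position 3: "c" => MATCH
  Position 4: "b" => no
  Position 5: "c" => MATCH
  Position 6: "a" => no
  Position 7: "a" => no
  Position 8: "c" => MATCH
  Position 9: "b" => no
  Position 10: "a" => no
Total occurrences: 3

3


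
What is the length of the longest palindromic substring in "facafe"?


Input: "facafe"
Checking substrings for palindromes:
  [0:5] "facaf" (len 5) => palindrome
  [1:4] "aca" (len 3) => palindrome
Longest palindromic substring: "facaf" with length 5

5


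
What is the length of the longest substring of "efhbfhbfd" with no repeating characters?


Input: "efhbfhbfd"
Sliding window (track last position of each char):
  Position 0 ('e'): window [0,0] length 1 -- new best
  Position 1 ('f'): window [0,1] length 2 -- new best
  Position 2 ('h'): window [0,2] length 3 -- new best
  Position 3 ('b'): window [0,3] length 4 -- new best
  Position 4 ('f'): repeat (last at 1), move window start to 2
  Position 4 ('f'): window [2,4] length 3
  Position 5 ('h'): repeat (last at 2), move window start to 3
  Position 5 ('h'): window [3,5] length 3
  Position 6 ('b'): repeat (last at 3), move window start to 4
  Position 6 ('b'): window [4,6] length 3
  Position 7 ('f'): repeat (last at 4), move window start to 5
  Position 7 ('f'): window [5,7] length 3
  Position 8 ('d'): window [5,8] length 4
Longest substring with no repeats: "efhb" with length 4

4


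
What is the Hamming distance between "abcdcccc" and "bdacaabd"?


Comparing "abcdcccc" and "bdacaabd" position by position:
  Position 0: 'a' vs 'b' => differ
  Position 1: 'b' vs 'd' => differ
  Position 2: 'c' vs 'a' => differ
  Position 3: 'd' vs 'c' => differ
  Position 4: 'c' vs 'a' => differ
  Position 5: 'c' vs 'a' => differ
  Position 6: 'c' vs 'b' => differ
  Position 7: 'c' vs 'd' => differ
Total differences (Hamming distance): 8

8


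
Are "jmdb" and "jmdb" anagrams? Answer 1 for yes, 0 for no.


Strings: "jmdb", "jmdb"
Sorted first:  bdjm
Sorted second: bdjm
Sorted forms match => anagrams

1


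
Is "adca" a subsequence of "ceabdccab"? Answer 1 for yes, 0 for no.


Check if "adca" is a subsequence of "ceabdccab"
Greedy scan:
  Position 0 ('c'): no match needed
  Position 1 ('e'): no match needed
  Position 2 ('a'): matches sub[0] = 'a'
  Position 3 ('b'): no match needed
  Position 4 ('d'): matches sub[1] = 'd'
  Position 5 ('c'): matches sub[2] = 'c'
  Position 6 ('c'): no match needed
  Position 7 ('a'): matches sub[3] = 'a'
  Position 8 ('b'): no match needed
All 4 characters matched => is a subsequence

1


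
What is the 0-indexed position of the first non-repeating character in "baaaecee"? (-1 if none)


Input: baaaecee
Character frequencies:
  'a': 3
  'b': 1
  'c': 1
  'e': 3
Scanning left to right for freq == 1:
  Position 0 ('b'): unique! => answer = 0

0


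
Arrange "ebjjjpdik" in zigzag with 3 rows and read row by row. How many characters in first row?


Zigzag "ebjjjpdik" into 3 rows:
Placing characters:
  'e' => row 0
  'b' => row 1
  'j' => row 2
  'j' => row 1
  'j' => row 0
  'p' => row 1
  'd' => row 2
  'i' => row 1
  'k' => row 0
Rows:
  Row 0: "ejk"
  Row 1: "bjpi"
  Row 2: "jd"
First row length: 3

3


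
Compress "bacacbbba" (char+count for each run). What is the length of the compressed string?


Input: bacacbbba
Runs:
  'b' x 1 => "b1"
  'a' x 1 => "a1"
  'c' x 1 => "c1"
  'a' x 1 => "a1"
  'c' x 1 => "c1"
  'b' x 3 => "b3"
  'a' x 1 => "a1"
Compressed: "b1a1c1a1c1b3a1"
Compressed length: 14

14


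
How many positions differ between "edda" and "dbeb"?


Comparing "edda" and "dbeb" position by position:
  Position 0: 'e' vs 'd' => DIFFER
  Position 1: 'd' vs 'b' => DIFFER
  Position 2: 'd' vs 'e' => DIFFER
  Position 3: 'a' vs 'b' => DIFFER
Positions that differ: 4

4


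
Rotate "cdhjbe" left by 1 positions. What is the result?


Input: "cdhjbe", rotate left by 1
First 1 characters: "c"
Remaining characters: "dhjbe"
Concatenate remaining + first: "dhjbe" + "c" = "dhjbec"

dhjbec


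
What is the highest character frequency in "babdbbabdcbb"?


Input: babdbbabdcbb
Character counts:
  'a': 2
  'b': 7
  'c': 1
  'd': 2
Maximum frequency: 7

7


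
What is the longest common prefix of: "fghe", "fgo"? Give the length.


Words: fghe, fgo
  Position 0: all 'f' => match
  Position 1: all 'g' => match
  Position 2: ('h', 'o') => mismatch, stop
LCP = "fg" (length 2)

2


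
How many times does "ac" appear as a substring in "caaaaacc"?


Searching for "ac" in "caaaaacc"
Scanning each position:
  Position 0: "ca" => no
  Position 1: "aa" => no
  Position 2: "aa" => no
  Position 3: "aa" => no
  Position 4: "aa" => no
  Position 5: "ac" => MATCH
  Position 6: "cc" => no
Total occurrences: 1

1


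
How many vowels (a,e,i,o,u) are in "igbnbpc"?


Input: igbnbpc
Checking each character:
  'i' at position 0: vowel (running total: 1)
  'g' at position 1: consonant
  'b' at position 2: consonant
  'n' at position 3: consonant
  'b' at position 4: consonant
  'p' at position 5: consonant
  'c' at position 6: consonant
Total vowels: 1

1


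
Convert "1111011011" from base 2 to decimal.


Input: "1111011011" in base 2
Positional expansion:
  Digit '1' (value 1) x 2^9 = 512
  Digit '1' (value 1) x 2^8 = 256
  Digit '1' (value 1) x 2^7 = 128
  Digit '1' (value 1) x 2^6 = 64
  Digit '0' (value 0) x 2^5 = 0
  Digit '1' (value 1) x 2^4 = 16
  Digit '1' (value 1) x 2^3 = 8
  Digit '0' (value 0) x 2^2 = 0
  Digit '1' (value 1) x 2^1 = 2
  Digit '1' (value 1) x 2^0 = 1
Sum = 987

987


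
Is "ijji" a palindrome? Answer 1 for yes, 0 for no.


Input: ijji
Reversed: ijji
  Compare pos 0 ('i') with pos 3 ('i'): match
  Compare pos 1 ('j') with pos 2 ('j'): match
Result: palindrome

1


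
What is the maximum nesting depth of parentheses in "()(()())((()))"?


Input: "()(()())((()))"
Tracking depth:
  Position 0 '(': depth becomes 1
  Position 1 ')': depth becomes 0
  Position 2 '(': depth becomes 1
  Position 3 '(': depth becomes 2
  Position 4 ')': depth becomes 1
  Position 5 '(': depth becomes 2
  Position 6 ')': depth becomes 1
  Position 7 ')': depth becomes 0
  Position 8 '(': depth becomes 1
  Position 9 '(': depth becomes 2
  Position 10 '(': depth becomes 3
  Position 11 ')': depth becomes 2
  Position 12 ')': depth becomes 1
  Position 13 ')': depth becomes 0
Maximum depth reached: 3

3


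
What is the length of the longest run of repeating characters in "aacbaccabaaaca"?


Input: "aacbaccabaaaca"
Scanning for longest run:
  Position 1 ('a'): continues run of 'a', length=2
  Position 2 ('c'): new char, reset run to 1
  Position 3 ('b'): new char, reset run to 1
  Position 4 ('a'): new char, reset run to 1
  Position 5 ('c'): new char, reset run to 1
  Position 6 ('c'): continues run of 'c', length=2
  Position 7 ('a'): new char, reset run to 1
  Position 8 ('b'): new char, reset run to 1
  Position 9 ('a'): new char, reset run to 1
  Position 10 ('a'): continues run of 'a', length=2
  Position 11 ('a'): continues run of 'a', length=3
  Position 12 ('c'): new char, reset run to 1
  Position 13 ('a'): new char, reset run to 1
Longest run: 'a' with length 3

3


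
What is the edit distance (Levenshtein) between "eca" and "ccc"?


Computing edit distance: "eca" -> "ccc"
DP table:
           c    c    c
      0    1    2    3
  e   1    1    2    3
  c   2    1    1    2
  a   3    2    2    2
Edit distance = dp[3][3] = 2

2


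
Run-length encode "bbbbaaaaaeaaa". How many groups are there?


Input: bbbbaaaaaeaaa
Scanning for consecutive runs:
  Group 1: 'b' x 4 (positions 0-3)
  Group 2: 'a' x 5 (positions 4-8)
  Group 3: 'e' x 1 (positions 9-9)
  Group 4: 'a' x 3 (positions 10-12)
Total groups: 4

4


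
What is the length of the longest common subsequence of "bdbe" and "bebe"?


LCS of "bdbe" and "bebe"
DP table:
           b    e    b    e
      0    0    0    0    0
  b   0    1    1    1    1
  d   0    1    1    1    1
  b   0    1    1    2    2
  e   0    1    2    2    3
LCS length = dp[4][4] = 3

3


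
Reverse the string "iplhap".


Input: iplhap
Reading characters right to left:
  Position 5: 'p'
  Position 4: 'a'
  Position 3: 'h'
  Position 2: 'l'
  Position 1: 'p'
  Position 0: 'i'
Reversed: pahlpi

pahlpi


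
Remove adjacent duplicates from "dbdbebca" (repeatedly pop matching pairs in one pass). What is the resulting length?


Input: dbdbebca
Stack-based adjacent duplicate removal:
  Read 'd': push. Stack: d
  Read 'b': push. Stack: db
  Read 'd': push. Stack: dbd
  Read 'b': push. Stack: dbdb
  Read 'e': push. Stack: dbdbe
  Read 'b': push. Stack: dbdbeb
  Read 'c': push. Stack: dbdbebc
  Read 'a': push. Stack: dbdbebca
Final stack: "dbdbebca" (length 8)

8


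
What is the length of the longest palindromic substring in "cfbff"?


Input: "cfbff"
Checking substrings for palindromes:
  [1:4] "fbf" (len 3) => palindrome
  [3:5] "ff" (len 2) => palindrome
Longest palindromic substring: "fbf" with length 3

3
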